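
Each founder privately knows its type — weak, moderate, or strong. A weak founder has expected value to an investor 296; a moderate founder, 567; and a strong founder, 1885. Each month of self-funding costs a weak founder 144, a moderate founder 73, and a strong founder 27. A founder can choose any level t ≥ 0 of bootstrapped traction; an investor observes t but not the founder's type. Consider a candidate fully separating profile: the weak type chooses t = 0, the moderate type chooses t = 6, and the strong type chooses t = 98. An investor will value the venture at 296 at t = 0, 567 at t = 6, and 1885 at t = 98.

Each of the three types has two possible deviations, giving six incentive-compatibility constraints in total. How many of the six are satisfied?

3

Strong (own payoff 1885 − 27×98 = -761): to t=0 gives 296 → profitable ✗; to t=6 gives 567 − 27×6 = 405 → profitable ✗.
Weak (own payoff 296): to t=6 gives 567 − 144×6 = -297 → no gain ✓; to t=98 gives 1885 − 144×98 = -12227 → no gain ✓.
Moderate (own payoff 567 − 73×6 = 129): to t=0 gives 296 → profitable ✗; to t=98 gives 1885 − 73×98 = -5269 → no gain ✓.
3 of the 6 constraints hold; not an equilibrium.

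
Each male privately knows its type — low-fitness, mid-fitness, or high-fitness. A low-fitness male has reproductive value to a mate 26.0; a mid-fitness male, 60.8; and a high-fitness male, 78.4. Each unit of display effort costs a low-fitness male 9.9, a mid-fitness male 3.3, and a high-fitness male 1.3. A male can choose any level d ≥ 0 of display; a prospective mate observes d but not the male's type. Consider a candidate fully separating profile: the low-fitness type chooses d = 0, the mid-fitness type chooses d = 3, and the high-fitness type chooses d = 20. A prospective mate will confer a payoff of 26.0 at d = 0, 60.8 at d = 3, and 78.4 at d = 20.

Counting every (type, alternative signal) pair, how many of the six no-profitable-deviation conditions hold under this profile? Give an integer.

High-fitness (own payoff 78.4 − 1.3×20 = 52.4): to d=0 gives 26.0 → no gain ✓; to d=3 gives 60.8 − 1.3×3 = 56.9 → profitable ✗.
Low-fitness (own payoff 26.0): to d=3 gives 60.8 − 9.9×3 = 31.1 → profitable ✗; to d=20 gives 78.4 − 9.9×20 = -119.6 → no gain ✓.
Mid-fitness (own payoff 60.8 − 3.3×3 = 50.9): to d=0 gives 26.0 → no gain ✓; to d=20 gives 78.4 − 3.3×20 = 12.4 → no gain ✓.
4 of the 6 constraints hold; not an equilibrium.

4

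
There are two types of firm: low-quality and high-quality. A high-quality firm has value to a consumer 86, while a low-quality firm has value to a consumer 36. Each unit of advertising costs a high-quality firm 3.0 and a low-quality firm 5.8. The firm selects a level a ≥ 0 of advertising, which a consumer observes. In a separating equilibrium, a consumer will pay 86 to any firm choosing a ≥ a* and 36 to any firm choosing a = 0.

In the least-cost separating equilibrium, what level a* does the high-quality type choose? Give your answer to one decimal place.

A low-quality firm choosing a = 0 receives 36.
Imitating at a* instead would pay 86 at cost 5.8·a*, netting 86 − 5.8·a*.
Indifference: 36 = 86 − 5.8·a*, so a* = (86 − 36) / 5.8 ≈ 8.6.
At a* the low-quality type's incentive constraint just binds; the high-quality type strictly prefers a* since its per-unit cost is lower.

8.6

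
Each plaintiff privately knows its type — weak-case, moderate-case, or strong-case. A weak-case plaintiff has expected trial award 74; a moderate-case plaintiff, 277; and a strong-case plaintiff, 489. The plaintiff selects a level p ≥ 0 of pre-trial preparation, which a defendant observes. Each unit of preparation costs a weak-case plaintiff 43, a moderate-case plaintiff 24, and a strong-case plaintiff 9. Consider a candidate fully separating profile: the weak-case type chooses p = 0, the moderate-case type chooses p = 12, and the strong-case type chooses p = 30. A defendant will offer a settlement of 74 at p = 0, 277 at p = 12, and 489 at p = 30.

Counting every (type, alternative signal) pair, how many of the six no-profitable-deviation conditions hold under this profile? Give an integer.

5

Moderate-case (own payoff 277 − 24×12 = -11): to p=0 gives 74 → profitable ✗; to p=30 gives 489 − 24×30 = -231 → no gain ✓.
Strong-case (own payoff 489 − 9×30 = 219): to p=0 gives 74 → no gain ✓; to p=12 gives 277 − 9×12 = 169 → no gain ✓.
Weak-case (own payoff 74): to p=12 gives 277 − 43×12 = -239 → no gain ✓; to p=30 gives 489 − 43×30 = -801 → no gain ✓.
5 of the 6 constraints hold; not an equilibrium.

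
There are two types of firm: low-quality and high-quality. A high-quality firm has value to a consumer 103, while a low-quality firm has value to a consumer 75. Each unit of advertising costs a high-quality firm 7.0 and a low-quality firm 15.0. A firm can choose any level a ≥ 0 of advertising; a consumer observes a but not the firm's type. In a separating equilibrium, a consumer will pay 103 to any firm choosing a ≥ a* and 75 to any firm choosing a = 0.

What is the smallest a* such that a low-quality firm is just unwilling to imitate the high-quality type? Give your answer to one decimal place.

1.9

A low-quality firm choosing a = 0 receives 75.
Imitating at a* instead would pay 103 at cost 15.0·a*, netting 103 − 15.0·a*.
Indifference: 75 = 103 − 15.0·a*, so a* = (103 − 75) / 15.0 ≈ 1.9.
This is the low-quality type's binding incentive-compatibility constraint; any a ≥ 1.9 sustains separation on that side.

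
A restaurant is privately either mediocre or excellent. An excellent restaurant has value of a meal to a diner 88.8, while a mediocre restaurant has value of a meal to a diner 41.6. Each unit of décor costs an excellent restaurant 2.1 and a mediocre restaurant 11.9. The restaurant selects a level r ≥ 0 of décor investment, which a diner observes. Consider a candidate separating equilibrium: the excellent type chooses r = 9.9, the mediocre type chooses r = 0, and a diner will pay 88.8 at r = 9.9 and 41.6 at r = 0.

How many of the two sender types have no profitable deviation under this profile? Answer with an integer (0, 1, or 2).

Mediocre type: stay at 0 → 41.6; mimic → 88.8 − 11.9 × 9.9 = -29.01. IC holds (41.6 ≥ -29.01).
Excellent type: signal → 88.8 − 2.1 × 9.9 = 68.01; deviate to 0 → 41.6. IC holds (68.01 ≥ 41.6).
2 of 2 constraints hold, so this is a separating equilibrium.

2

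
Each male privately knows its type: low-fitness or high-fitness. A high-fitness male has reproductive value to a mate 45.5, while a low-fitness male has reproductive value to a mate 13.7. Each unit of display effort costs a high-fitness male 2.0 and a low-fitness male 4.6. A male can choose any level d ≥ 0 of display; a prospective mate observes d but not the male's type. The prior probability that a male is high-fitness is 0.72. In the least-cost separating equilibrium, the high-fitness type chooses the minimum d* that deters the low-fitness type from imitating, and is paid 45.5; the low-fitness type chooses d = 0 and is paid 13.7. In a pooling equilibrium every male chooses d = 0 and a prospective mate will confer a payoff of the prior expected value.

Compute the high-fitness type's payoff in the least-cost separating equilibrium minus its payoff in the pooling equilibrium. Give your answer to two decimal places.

-4.92

Least-cost separating signal: d* solves 13.7 = 45.5 − 4.6·d*, so d* = (45.5 − 13.7)/4.6 ≈ 6.9130.
High-fitness type's separating payoff: 45.5 − 2.0 × d* = 45.5 − 2.0 × (45.5 − 13.7)/4.6 = 45.5 − 63.6/4.6 ≈ 31.6739.
Pooling payoff: 0.72 × 45.5 + 0.28 × 13.7 = 36.596.
Difference: 31.6739 − 36.596 = -4.9221, i.e. -4.92 to two decimal places.
The high-fitness type would prefer the pooling outcome.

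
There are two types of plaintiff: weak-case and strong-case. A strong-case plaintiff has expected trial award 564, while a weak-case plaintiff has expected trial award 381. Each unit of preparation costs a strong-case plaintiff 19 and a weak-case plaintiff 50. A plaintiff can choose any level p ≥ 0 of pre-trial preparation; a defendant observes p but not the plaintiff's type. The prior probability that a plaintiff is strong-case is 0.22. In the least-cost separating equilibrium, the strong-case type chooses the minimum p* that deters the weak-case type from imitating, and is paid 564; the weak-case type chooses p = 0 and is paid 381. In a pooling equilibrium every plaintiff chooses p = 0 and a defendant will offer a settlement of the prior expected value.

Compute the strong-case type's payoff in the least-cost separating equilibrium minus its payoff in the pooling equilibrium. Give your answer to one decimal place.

73.2

Least-cost separating signal: p* solves 381 = 564 − 50·p*, so p* = (564 − 381)/50 = 3.66.
Strong-case type's separating payoff: 564 − 19 × p* = 564 − 19 × (564 − 381)/50 = 564 − 3477/50 = 494.46.
Pooling payoff: 0.22 × 564 + 0.78 × 381 = 421.26.
Difference: 494.46 − 421.26 = 73.2.
The strong-case type prefers to separate.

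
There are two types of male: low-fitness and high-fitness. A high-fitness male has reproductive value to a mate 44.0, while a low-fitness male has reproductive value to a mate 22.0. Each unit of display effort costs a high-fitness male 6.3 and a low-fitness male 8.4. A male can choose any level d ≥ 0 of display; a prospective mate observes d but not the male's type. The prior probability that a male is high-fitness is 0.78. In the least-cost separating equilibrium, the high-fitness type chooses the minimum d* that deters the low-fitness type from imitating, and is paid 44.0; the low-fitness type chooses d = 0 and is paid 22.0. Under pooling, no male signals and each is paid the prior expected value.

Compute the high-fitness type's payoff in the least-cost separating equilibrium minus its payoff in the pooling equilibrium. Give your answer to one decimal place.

Least-cost separating signal: d* solves 22.0 = 44.0 − 8.4·d*, so d* = (44.0 − 22.0)/8.4 ≈ 2.6190.
High-fitness type's separating payoff: 44.0 − 6.3 × d* = 44.0 − 6.3 × (44.0 − 22.0)/8.4 = 44.0 − 138.6/8.4 = 27.5.
Pooling payoff: 0.78 × 44.0 + 0.22 × 22.0 = 39.16.
Difference: 27.5 − 39.16 = -11.66, i.e. -11.7 to one decimal place.
The high-fitness type would prefer the pooling outcome.

-11.7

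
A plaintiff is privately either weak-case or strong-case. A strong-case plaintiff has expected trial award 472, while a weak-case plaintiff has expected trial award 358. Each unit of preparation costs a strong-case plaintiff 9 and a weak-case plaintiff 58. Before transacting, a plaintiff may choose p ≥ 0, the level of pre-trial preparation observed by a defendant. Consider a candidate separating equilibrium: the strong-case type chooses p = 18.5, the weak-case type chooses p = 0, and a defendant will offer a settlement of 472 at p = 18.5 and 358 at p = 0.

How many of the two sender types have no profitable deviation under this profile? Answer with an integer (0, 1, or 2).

Weak-case type: stay at 0 → 358; mimic → 472 − 58 × 18.5 = -601. IC holds (358 ≥ -601).
Strong-case type: signal → 472 − 9 × 18.5 = 305.5; deviate to 0 → 358. IC fails (305.5 < 358).
1 of 2 constraints hold, so this profile is not an equilibrium.

1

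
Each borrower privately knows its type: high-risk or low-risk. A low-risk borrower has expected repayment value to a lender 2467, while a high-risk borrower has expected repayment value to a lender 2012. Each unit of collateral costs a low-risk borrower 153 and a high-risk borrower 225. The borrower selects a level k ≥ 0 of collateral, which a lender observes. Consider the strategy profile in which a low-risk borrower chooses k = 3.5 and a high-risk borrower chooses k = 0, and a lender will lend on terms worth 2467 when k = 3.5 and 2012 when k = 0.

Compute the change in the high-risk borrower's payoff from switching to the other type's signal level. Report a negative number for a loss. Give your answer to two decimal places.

-332.50

Playing k = 0 the high-risk borrower receives 2012.
Deviating to k = 3.5 brings payment 2467 at cost 225 × 3.5 = 787.5, netting 1679.5.
Gain from deviating: 1679.5 − 2012 = -332.50.
The gain is negative, so the high-risk type's incentive-compatibility constraint is satisfied.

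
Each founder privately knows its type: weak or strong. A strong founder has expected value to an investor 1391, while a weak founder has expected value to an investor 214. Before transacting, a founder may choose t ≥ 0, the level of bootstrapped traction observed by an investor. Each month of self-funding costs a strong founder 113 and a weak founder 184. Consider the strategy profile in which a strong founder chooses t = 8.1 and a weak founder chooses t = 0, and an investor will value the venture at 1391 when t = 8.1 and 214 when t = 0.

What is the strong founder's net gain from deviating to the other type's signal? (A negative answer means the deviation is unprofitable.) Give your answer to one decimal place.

-261.7

Playing t = 8.1 the strong founder receives 1391 − 113 × 8.1 = 475.7.
Deviating to t = 0 yields 214 instead.
Gain from deviating: 214 − 475.7 = -261.7.
The gain is negative, so the strong type's incentive-compatibility constraint is satisfied.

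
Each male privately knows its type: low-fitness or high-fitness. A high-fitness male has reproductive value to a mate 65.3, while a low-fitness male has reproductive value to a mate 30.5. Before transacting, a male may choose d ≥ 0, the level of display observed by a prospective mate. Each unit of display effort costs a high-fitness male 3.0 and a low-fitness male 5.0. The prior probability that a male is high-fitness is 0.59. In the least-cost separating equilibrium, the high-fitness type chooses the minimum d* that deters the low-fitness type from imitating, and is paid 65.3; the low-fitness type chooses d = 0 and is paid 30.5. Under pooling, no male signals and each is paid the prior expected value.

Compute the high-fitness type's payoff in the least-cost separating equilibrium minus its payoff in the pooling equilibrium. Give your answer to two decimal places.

-6.61

Least-cost separating signal: d* solves 30.5 = 65.3 − 5.0·d*, so d* = (65.3 − 30.5)/5.0 = 6.96.
High-fitness type's separating payoff: 65.3 − 3.0 × d* = 65.3 − 3.0 × (65.3 − 30.5)/5.0 = 65.3 − 104.4/5.0 = 44.42.
Pooling payoff: 0.59 × 65.3 + 0.41 × 30.5 = 51.032.
Difference: 44.42 − 51.032 = -6.612, i.e. -6.61 to two decimal places.
The high-fitness type would prefer the pooling outcome.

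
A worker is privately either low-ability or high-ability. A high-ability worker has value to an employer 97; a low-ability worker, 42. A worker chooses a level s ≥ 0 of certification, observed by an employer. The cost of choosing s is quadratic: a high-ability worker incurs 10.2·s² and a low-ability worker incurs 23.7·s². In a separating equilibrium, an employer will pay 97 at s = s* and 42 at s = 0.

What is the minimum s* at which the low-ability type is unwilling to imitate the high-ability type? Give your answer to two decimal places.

1.52

The low-ability type at s = 0 receives 42; imitating at s* yields 97 − 23.7·s*².
Indifference: 42 = 97 − 23.7·s*², so s*² = (97 − 42) / 23.7 ≈ 2.3207.
s* = √2.3207 ≈ 1.52.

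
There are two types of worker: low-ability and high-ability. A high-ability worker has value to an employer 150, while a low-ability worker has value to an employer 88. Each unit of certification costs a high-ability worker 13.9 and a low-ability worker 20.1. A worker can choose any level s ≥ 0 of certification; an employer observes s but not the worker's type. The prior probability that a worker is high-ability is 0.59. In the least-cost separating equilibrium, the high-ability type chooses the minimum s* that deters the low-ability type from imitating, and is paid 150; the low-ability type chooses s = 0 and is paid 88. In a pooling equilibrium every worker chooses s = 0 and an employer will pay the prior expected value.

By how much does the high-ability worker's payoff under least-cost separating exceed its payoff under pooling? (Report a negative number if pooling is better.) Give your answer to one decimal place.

Least-cost separating signal: s* solves 88 = 150 − 20.1·s*, so s* = (150 − 88)/20.1 ≈ 3.0846.
High-ability type's separating payoff: 150 − 13.9 × s* = 150 − 13.9 × (150 − 88)/20.1 = 150 − 861.8/20.1 ≈ 107.124.
Pooling payoff: 0.59 × 150 + 0.41 × 88 = 124.58.
Difference: 107.124 − 124.58 = -17.456, i.e. -17.5 to one decimal place.
The high-ability type would prefer the pooling outcome.

-17.5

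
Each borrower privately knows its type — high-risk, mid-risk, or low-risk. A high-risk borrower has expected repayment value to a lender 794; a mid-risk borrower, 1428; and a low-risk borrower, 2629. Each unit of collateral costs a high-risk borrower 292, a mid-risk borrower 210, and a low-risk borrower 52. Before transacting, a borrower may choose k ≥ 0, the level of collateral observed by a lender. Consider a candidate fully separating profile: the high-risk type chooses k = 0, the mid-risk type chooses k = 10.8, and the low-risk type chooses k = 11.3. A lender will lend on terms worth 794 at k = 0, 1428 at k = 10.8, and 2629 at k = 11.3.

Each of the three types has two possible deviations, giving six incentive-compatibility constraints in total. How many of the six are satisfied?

4

Mid-risk (own payoff 1428 − 210×10.8 = -840): to k=0 gives 794 → profitable ✗; to k=11.3 gives 2629 − 210×11.3 = 256 → profitable ✗.
High-risk (own payoff 794): to k=10.8 gives 1428 − 292×10.8 = -1725.6 → no gain ✓; to k=11.3 gives 2629 − 292×11.3 = -670.6 → no gain ✓.
Low-risk (own payoff 2629 − 52×11.3 = 2041.4): to k=0 gives 794 → no gain ✓; to k=10.8 gives 1428 − 52×10.8 = 866.4 → no gain ✓.
4 of the 6 constraints hold; not an equilibrium.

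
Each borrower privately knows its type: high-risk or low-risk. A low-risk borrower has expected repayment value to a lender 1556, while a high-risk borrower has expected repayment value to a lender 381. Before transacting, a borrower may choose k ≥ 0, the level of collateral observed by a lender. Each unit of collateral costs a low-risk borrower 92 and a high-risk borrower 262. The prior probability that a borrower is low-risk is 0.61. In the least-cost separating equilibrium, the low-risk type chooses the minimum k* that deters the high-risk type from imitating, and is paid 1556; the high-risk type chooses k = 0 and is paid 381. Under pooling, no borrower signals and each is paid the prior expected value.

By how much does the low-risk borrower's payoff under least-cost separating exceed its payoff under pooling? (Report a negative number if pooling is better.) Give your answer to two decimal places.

45.65

Least-cost separating signal: k* solves 381 = 1556 − 262·k*, so k* = (1556 − 381)/262 ≈ 4.4847.
Low-risk type's separating payoff: 1556 − 92 × k* = 1556 − 92 × (1556 − 381)/262 = 1556 − 108100/262 ≈ 1143.4046.
Pooling payoff: 0.61 × 1556 + 0.39 × 381 = 1097.75.
Difference: 1143.4046 − 1097.75 = 45.6546, i.e. 45.65 to two decimal places.
The low-risk type prefers to separate.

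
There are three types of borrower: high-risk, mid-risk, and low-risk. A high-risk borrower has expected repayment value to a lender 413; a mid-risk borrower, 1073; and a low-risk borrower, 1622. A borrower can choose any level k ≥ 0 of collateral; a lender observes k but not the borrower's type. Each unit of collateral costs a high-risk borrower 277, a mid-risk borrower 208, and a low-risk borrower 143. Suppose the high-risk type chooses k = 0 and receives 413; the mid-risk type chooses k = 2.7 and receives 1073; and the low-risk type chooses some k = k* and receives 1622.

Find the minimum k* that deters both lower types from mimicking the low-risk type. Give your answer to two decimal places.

5.34

Mid-risk type (on-path payoff 1073 − 208×2.7 = 511.4) won't mimic when 511.4 ≥ 1622 − 208·k*, i.e. k* ≥ 5.34.
High-risk type (on-path payoff 413) won't mimic when 413 ≥ 1622 − 277·k*, i.e. k* ≥ 4.36.
Both must hold, so k* = max(4.36, 5.34) = 5.34. The mid-risk type's constraint binds.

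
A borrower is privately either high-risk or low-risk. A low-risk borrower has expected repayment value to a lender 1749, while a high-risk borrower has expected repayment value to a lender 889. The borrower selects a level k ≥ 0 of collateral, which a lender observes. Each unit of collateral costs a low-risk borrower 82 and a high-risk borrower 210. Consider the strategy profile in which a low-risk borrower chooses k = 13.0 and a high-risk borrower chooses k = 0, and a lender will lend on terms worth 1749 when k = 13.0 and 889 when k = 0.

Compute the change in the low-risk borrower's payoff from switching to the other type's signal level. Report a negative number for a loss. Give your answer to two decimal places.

Playing k = 13.0 the low-risk borrower receives 1749 − 82 × 13.0 = 683.
Deviating to k = 0 yields 889 instead.
Gain from deviating: 889 − 683 = 206.00.
The gain is positive, so the low-risk type's incentive-compatibility constraint is violated — this profile is not a separating equilibrium.

206.00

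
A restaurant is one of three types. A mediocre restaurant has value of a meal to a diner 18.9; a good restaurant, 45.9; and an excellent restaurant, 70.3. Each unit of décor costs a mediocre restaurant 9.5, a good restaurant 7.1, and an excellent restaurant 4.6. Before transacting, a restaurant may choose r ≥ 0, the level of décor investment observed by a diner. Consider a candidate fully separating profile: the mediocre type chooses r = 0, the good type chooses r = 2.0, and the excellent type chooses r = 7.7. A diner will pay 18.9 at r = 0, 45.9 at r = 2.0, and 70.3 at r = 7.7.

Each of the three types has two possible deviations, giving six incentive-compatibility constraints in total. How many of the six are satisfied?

Good (own payoff 45.9 − 7.1×2.0 = 31.7): to r=0 gives 18.9 → no gain ✓; to r=7.7 gives 70.3 − 7.1×7.7 = 15.63 → no gain ✓.
Excellent (own payoff 70.3 − 4.6×7.7 = 34.88): to r=0 gives 18.9 → no gain ✓; to r=2.0 gives 45.9 − 4.6×2.0 = 36.7 → profitable ✗.
Mediocre (own payoff 18.9): to r=2.0 gives 45.9 − 9.5×2.0 = 26.9 → profitable ✗; to r=7.7 gives 70.3 − 9.5×7.7 = -2.85 → no gain ✓.
4 of the 6 constraints hold; not an equilibrium.

4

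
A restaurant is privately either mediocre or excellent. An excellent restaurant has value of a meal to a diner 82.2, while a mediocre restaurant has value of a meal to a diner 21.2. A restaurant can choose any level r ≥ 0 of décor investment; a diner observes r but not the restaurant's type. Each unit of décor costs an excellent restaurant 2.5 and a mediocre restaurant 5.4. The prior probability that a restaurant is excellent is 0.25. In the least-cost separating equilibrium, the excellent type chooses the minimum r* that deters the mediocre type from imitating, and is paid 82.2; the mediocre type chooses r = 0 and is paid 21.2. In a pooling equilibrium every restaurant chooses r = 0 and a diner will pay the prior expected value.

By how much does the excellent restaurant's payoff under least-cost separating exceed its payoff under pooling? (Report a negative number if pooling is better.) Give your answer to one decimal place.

17.5

Least-cost separating signal: r* solves 21.2 = 82.2 − 5.4·r*, so r* = (82.2 − 21.2)/5.4 ≈ 11.2963.
Excellent type's separating payoff: 82.2 − 2.5 × r* = 82.2 − 2.5 × (82.2 − 21.2)/5.4 = 82.2 − 152.5/5.4 ≈ 53.959.
Pooling payoff: 0.25 × 82.2 + 0.75 × 21.2 = 36.45.
Difference: 53.959 − 36.45 = 17.509, i.e. 17.5 to one decimal place.
The excellent type prefers to separate.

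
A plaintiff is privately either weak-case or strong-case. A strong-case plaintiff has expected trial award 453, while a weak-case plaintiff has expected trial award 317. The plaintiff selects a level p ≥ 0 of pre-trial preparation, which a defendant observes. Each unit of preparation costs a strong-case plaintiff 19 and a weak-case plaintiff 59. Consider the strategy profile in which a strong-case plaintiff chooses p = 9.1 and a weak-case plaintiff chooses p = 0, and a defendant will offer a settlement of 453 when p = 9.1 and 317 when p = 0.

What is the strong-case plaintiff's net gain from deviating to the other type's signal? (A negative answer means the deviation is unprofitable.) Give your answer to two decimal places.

36.90

Playing p = 9.1 the strong-case plaintiff receives 453 − 19 × 9.1 = 280.1.
Deviating to p = 0 yields 317 instead.
Gain from deviating: 317 − 280.1 = 36.90.
The gain is positive, so the strong-case type's incentive-compatibility constraint is violated — this profile is not a separating equilibrium.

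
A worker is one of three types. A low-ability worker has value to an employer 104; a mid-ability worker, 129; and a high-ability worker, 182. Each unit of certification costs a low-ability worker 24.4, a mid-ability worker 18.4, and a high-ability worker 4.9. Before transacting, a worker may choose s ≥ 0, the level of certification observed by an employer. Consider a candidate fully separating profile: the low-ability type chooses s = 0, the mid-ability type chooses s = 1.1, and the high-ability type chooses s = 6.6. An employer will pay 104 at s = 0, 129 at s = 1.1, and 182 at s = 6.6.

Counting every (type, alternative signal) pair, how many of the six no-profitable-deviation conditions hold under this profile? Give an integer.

Low-ability (own payoff 104): to s=1.1 gives 129 − 24.4×1.1 = 102.16 → no gain ✓; to s=6.6 gives 182 − 24.4×6.6 = 20.96 → no gain ✓.
High-ability (own payoff 182 − 4.9×6.6 = 149.66): to s=0 gives 104 → no gain ✓; to s=1.1 gives 129 − 4.9×1.1 = 123.61 → no gain ✓.
Mid-ability (own payoff 129 − 18.4×1.1 = 108.76): to s=0 gives 104 → no gain ✓; to s=6.6 gives 182 − 18.4×6.6 = 60.56 → no gain ✓.
6 of the 6 constraints hold; this profile is a separating equilibrium.

6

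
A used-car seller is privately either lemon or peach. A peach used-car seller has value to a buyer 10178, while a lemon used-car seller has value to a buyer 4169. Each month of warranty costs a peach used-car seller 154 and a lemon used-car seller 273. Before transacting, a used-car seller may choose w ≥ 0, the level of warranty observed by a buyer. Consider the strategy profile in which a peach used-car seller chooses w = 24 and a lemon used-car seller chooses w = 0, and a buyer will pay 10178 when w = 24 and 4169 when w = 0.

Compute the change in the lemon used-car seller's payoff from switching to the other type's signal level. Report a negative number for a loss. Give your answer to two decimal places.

Playing w = 0 the lemon used-car seller receives 4169.
Deviating to w = 24 brings payment 10178 at cost 273 × 24 = 6552, netting 3626.
Gain from deviating: 3626 − 4169 = -543.00.
The gain is negative, so the lemon type's incentive-compatibility constraint is satisfied.

-543.00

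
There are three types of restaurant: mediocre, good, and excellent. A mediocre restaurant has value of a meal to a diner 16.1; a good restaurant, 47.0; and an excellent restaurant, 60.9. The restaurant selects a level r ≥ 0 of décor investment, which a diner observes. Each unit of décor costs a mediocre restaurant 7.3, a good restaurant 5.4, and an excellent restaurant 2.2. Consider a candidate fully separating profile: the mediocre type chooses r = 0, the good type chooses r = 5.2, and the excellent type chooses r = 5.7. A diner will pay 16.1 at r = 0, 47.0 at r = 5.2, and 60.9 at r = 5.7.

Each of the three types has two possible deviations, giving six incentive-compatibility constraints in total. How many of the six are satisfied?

Good (own payoff 47.0 − 5.4×5.2 = 18.92): to r=0 gives 16.1 → no gain ✓; to r=5.7 gives 60.9 − 5.4×5.7 = 30.12 → profitable ✗.
Excellent (own payoff 60.9 − 2.2×5.7 = 48.36): to r=0 gives 16.1 → no gain ✓; to r=5.2 gives 47.0 − 2.2×5.2 = 35.56 → no gain ✓.
Mediocre (own payoff 16.1): to r=5.2 gives 47.0 − 7.3×5.2 = 9.04 → no gain ✓; to r=5.7 gives 60.9 − 7.3×5.7 = 19.29 → profitable ✗.
4 of the 6 constraints hold; not an equilibrium.

4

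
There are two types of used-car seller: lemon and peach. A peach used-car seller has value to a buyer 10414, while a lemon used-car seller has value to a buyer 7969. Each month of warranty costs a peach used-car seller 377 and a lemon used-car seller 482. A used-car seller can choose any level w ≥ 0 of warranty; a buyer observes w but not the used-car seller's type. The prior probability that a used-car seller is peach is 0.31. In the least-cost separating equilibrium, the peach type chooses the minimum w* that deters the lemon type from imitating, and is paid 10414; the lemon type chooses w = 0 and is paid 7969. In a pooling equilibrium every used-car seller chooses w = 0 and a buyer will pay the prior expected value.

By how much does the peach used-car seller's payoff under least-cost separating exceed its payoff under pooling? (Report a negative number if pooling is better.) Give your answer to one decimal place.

Least-cost separating signal: w* solves 7969 = 10414 − 482·w*, so w* = (10414 − 7969)/482 ≈ 5.0726.
Peach type's separating payoff: 10414 − 377 × w* = 10414 − 377 × (10414 − 7969)/482 = 10414 − 921765/482 ≈ 8501.624.
Pooling payoff: 0.31 × 10414 + 0.69 × 7969 = 8726.95.
Difference: 8501.624 − 8726.95 = -225.326, i.e. -225.3 to one decimal place.
The peach type would prefer the pooling outcome.

-225.3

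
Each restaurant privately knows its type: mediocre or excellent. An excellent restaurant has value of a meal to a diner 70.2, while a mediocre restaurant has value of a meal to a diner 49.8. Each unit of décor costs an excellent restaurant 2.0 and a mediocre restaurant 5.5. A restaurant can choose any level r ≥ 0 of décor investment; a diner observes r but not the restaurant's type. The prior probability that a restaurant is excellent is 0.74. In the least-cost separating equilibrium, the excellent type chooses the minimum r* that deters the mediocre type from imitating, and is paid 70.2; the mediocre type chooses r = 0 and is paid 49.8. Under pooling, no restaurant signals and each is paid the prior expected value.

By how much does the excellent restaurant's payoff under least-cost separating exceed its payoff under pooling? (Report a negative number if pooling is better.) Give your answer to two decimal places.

Least-cost separating signal: r* solves 49.8 = 70.2 − 5.5·r*, so r* = (70.2 − 49.8)/5.5 ≈ 3.7091.
Excellent type's separating payoff: 70.2 − 2.0 × r* = 70.2 − 2.0 × (70.2 − 49.8)/5.5 = 70.2 − 40.8/5.5 ≈ 62.7818.
Pooling payoff: 0.74 × 70.2 + 0.26 × 49.8 = 64.896.
Difference: 62.7818 − 64.896 = -2.1142, i.e. -2.11 to two decimal places.
The excellent type would prefer the pooling outcome.

-2.11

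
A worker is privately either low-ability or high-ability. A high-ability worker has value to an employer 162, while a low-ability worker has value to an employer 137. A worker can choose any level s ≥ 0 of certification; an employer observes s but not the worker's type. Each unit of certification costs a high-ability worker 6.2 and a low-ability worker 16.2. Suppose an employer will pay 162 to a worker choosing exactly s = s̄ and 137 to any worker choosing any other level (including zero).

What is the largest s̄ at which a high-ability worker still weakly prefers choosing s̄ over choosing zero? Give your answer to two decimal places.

4.03

Choosing s̄ yields the high-ability type 162 − 6.2·s̄; choosing zero yields 137.
The high-ability type is indifferent at 162 − 6.2·s̄ = 137, i.e. s̄ = (162 − 137) / 6.2 ≈ 4.03.
For any s̄ above 4.03 the high-ability type would rather pool at zero, so separation collapses.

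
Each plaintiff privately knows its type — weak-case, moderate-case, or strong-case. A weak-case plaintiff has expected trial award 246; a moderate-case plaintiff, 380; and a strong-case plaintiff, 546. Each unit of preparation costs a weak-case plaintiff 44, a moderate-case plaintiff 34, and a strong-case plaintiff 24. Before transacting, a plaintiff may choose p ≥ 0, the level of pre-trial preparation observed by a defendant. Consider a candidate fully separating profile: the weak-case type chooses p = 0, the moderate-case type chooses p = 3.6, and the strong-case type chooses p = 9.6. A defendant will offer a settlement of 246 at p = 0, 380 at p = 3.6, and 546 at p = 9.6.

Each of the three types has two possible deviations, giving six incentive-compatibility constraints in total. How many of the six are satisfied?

Strong-case (own payoff 546 − 24×9.6 = 315.6): to p=0 gives 246 → no gain ✓; to p=3.6 gives 380 − 24×3.6 = 293.6 → no gain ✓.
Weak-case (own payoff 246): to p=3.6 gives 380 − 44×3.6 = 221.6 → no gain ✓; to p=9.6 gives 546 − 44×9.6 = 123.6 → no gain ✓.
Moderate-case (own payoff 380 − 34×3.6 = 257.6): to p=0 gives 246 → no gain ✓; to p=9.6 gives 546 − 34×9.6 = 219.6 → no gain ✓.
6 of the 6 constraints hold; this profile is a separating equilibrium.

6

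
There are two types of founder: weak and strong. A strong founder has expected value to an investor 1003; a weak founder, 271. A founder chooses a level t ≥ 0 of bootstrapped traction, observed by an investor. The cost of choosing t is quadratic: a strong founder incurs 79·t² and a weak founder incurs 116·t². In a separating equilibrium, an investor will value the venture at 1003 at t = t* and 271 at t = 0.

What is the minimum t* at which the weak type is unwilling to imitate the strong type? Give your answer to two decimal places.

2.51

The weak type at t = 0 receives 271; imitating at t* yields 1003 − 116·t*².
Indifference: 271 = 1003 − 116·t*², so t*² = (1003 − 271) / 116 ≈ 6.3103.
t* = √6.3103 ≈ 2.51.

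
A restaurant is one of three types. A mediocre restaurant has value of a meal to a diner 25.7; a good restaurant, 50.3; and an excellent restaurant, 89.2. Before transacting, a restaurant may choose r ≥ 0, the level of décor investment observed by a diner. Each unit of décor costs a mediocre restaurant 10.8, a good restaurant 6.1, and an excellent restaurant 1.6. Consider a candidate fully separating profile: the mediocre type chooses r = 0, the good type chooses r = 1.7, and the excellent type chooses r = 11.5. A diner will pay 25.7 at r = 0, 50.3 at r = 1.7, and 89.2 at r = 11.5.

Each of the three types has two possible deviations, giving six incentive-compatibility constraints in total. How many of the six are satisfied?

5

Mediocre (own payoff 25.7): to r=1.7 gives 50.3 − 10.8×1.7 = 31.94 → profitable ✗; to r=11.5 gives 89.2 − 10.8×11.5 = -35 → no gain ✓.
Excellent (own payoff 89.2 − 1.6×11.5 = 70.8): to r=0 gives 25.7 → no gain ✓; to r=1.7 gives 50.3 − 1.6×1.7 = 47.58 → no gain ✓.
Good (own payoff 50.3 − 6.1×1.7 = 39.93): to r=0 gives 25.7 → no gain ✓; to r=11.5 gives 89.2 − 6.1×11.5 = 19.05 → no gain ✓.
5 of the 6 constraints hold; not an equilibrium.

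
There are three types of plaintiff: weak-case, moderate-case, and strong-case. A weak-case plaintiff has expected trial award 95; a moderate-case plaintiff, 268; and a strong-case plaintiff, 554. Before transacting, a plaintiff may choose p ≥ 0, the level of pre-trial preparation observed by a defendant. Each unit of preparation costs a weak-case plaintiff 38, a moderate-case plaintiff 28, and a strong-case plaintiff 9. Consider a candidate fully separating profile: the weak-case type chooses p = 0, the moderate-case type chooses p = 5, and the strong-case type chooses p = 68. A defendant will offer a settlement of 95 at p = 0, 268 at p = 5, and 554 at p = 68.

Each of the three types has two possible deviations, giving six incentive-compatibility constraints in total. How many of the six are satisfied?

Moderate-case (own payoff 268 − 28×5 = 128): to p=0 gives 95 → no gain ✓; to p=68 gives 554 − 28×68 = -1350 → no gain ✓.
Weak-case (own payoff 95): to p=5 gives 268 − 38×5 = 78 → no gain ✓; to p=68 gives 554 − 38×68 = -2030 → no gain ✓.
Strong-case (own payoff 554 − 9×68 = -58): to p=0 gives 95 → profitable ✗; to p=5 gives 268 − 9×5 = 223 → profitable ✗.
4 of the 6 constraints hold; not an equilibrium.

4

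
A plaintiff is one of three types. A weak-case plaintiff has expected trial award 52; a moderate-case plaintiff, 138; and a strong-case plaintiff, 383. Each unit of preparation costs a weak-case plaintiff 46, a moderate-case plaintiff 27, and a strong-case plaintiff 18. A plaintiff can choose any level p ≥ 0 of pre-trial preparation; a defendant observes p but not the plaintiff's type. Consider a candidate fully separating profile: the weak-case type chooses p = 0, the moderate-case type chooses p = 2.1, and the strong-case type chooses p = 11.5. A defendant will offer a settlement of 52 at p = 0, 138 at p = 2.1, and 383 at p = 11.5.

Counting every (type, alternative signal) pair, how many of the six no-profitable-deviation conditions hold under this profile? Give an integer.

Weak-case (own payoff 52): to p=2.1 gives 138 − 46×2.1 = 41.4 → no gain ✓; to p=11.5 gives 383 − 46×11.5 = -146 → no gain ✓.
Strong-case (own payoff 383 − 18×11.5 = 176): to p=0 gives 52 → no gain ✓; to p=2.1 gives 138 − 18×2.1 = 100.2 → no gain ✓.
Moderate-case (own payoff 138 − 27×2.1 = 81.3): to p=0 gives 52 → no gain ✓; to p=11.5 gives 383 − 27×11.5 = 72.5 → no gain ✓.
6 of the 6 constraints hold; this profile is a separating equilibrium.

6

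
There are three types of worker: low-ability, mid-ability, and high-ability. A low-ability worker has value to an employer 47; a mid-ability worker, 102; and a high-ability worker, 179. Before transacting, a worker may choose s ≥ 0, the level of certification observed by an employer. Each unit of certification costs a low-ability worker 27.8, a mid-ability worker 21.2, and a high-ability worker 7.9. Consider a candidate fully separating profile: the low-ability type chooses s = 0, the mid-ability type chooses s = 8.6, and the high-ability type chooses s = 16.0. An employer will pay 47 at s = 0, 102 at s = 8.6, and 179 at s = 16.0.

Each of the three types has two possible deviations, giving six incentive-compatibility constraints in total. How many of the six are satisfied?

5

Low-ability (own payoff 47): to s=8.6 gives 102 − 27.8×8.6 = -137.08 → no gain ✓; to s=16.0 gives 179 − 27.8×16.0 = -265.8 → no gain ✓.
Mid-ability (own payoff 102 − 21.2×8.6 = -80.32): to s=0 gives 47 → profitable ✗; to s=16.0 gives 179 − 21.2×16.0 = -160.2 → no gain ✓.
High-ability (own payoff 179 − 7.9×16.0 = 52.6): to s=0 gives 47 → no gain ✓; to s=8.6 gives 102 − 7.9×8.6 = 34.06 → no gain ✓.
5 of the 6 constraints hold; not an equilibrium.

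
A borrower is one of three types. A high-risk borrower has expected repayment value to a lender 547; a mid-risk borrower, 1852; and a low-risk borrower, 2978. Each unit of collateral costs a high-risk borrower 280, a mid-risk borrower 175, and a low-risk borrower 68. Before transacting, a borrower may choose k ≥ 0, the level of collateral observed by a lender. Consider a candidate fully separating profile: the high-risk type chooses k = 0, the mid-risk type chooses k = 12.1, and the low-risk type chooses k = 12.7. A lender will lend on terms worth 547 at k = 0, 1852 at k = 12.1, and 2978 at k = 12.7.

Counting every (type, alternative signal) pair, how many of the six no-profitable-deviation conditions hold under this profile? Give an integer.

4

High-risk (own payoff 547): to k=12.1 gives 1852 − 280×12.1 = -1536 → no gain ✓; to k=12.7 gives 2978 − 280×12.7 = -578 → no gain ✓.
Low-risk (own payoff 2978 − 68×12.7 = 2114.4): to k=0 gives 547 → no gain ✓; to k=12.1 gives 1852 − 68×12.1 = 1029.2 → no gain ✓.
Mid-risk (own payoff 1852 − 175×12.1 = -265.5): to k=0 gives 547 → profitable ✗; to k=12.7 gives 2978 − 175×12.7 = 755.5 → profitable ✗.
4 of the 6 constraints hold; not an equilibrium.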